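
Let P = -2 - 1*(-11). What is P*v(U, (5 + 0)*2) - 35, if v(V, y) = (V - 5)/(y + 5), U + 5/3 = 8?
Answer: -171/5 ≈ -34.200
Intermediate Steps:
P = 9 (P = -2 + 11 = 9)
U = 19/3 (U = -5/3 + 8 = 19/3 ≈ 6.3333)
v(V, y) = (-5 + V)/(5 + y)
P*v(U, (5 + 0)*2) - 35 = 9*((-5 + 19/3)/(5 + (5 + 0)*2)) - 35 = 9*((4/3)/(5 + 5*2)) - 35 = 9*((4/3)/(5 + 10)) - 35 = 9*((4/3)/15) - 35 = 9*((1/15)*(4/3)) - 35 = 9*(4/45) - 35 = ⅘ - 35 = -171/5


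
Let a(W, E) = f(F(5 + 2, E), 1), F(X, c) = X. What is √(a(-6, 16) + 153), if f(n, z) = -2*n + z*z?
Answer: 2*√35 ≈ 11.832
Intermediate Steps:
f(n, z) = z² - 2*n (f(n, z) = -2*n + z² = z² - 2*n)
a(W, E) = -13 (a(W, E) = 1² - 2*(5 + 2) = 1 - 2*7 = 1 - 14 = -13)
√(a(-6, 16) + 153) = √(-13 + 153) = √140 = 2*√35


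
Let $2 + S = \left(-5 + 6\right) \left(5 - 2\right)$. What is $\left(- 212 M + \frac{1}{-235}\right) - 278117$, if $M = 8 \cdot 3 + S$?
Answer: $- \frac{66602996}{235} \approx -2.8342 \cdot 10^{5}$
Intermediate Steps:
$S = 1$ ($S = -2 + \left(-5 + 6\right) \left(5 - 2\right) = -2 + 1 \cdot 3 = -2 + 3 = 1$)
$M = 25$ ($M = 8 \cdot 3 + 1 = 24 + 1 = 25$)
$\left(- 212 M + \frac{1}{-235}\right) - 278117 = \left(\left(-212\right) 25 + \frac{1}{-235}\right) - 278117 = \left(-5300 - \frac{1}{235}\right) - 278117 = - \frac{1245501}{235} - 278117 = - \frac{66602996}{235}$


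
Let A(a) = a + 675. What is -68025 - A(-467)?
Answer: -68233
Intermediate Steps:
A(a) = 675 + a
-68025 - A(-467) = -68025 - (675 - 467) = -68025 - 1*208 = -68025 - 208 = -68233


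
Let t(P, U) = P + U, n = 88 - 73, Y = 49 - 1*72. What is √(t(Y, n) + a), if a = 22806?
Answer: √22798 ≈ 150.99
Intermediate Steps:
Y = -23 (Y = 49 - 72 = -23)
n = 15
√(t(Y, n) + a) = √((-23 + 15) + 22806) = √(-8 + 22806) = √22798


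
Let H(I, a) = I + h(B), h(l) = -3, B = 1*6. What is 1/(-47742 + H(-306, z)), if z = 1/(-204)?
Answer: -1/48051 ≈ -2.0811e-5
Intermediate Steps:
z = -1/204 ≈ -0.0049020
B = 6
H(I, a) = -3 + I (H(I, a) = I - 3 = -3 + I)
1/(-47742 + H(-306, z)) = 1/(-47742 + (-3 - 306)) = 1/(-47742 - 309) = 1/(-48051) = -1/48051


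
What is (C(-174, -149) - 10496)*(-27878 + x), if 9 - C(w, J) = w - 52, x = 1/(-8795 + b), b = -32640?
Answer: 11852736916991/41435 ≈ 2.8606e+8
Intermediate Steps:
x = -1/41435 (x = 1/(-8795 - 32640) = 1/(-41435) = -1/41435 ≈ -2.4134e-5)
C(w, J) = 61 - w (C(w, J) = 9 - (w - 52) = 9 - (-52 + w) = 9 + (52 - w) = 61 - w)
(C(-174, -149) - 10496)*(-27878 + x) = ((61 - 1*(-174)) - 10496)*(-27878 - 1/41435) = ((61 + 174) - 10496)*(-1155124931/41435) = (235 - 10496)*(-1155124931/41435) = -10261*(-1155124931/41435) = 11852736916991/41435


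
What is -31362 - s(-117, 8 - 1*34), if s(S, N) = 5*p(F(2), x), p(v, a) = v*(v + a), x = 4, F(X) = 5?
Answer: -31587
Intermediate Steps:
p(v, a) = v*(a + v)
s(S, N) = 225 (s(S, N) = 5*(5*(4 + 5)) = 5*(5*9) = 5*45 = 225)
-31362 - s(-117, 8 - 1*34) = -31362 - 1*225 = -31362 - 225 = -31587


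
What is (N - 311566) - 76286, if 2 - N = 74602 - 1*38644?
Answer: -423808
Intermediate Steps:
N = -35956 (N = 2 - (74602 - 1*38644) = 2 - (74602 - 38644) = 2 - 1*35958 = 2 - 35958 = -35956)
(N - 311566) - 76286 = (-35956 - 311566) - 76286 = -347522 - 76286 = -423808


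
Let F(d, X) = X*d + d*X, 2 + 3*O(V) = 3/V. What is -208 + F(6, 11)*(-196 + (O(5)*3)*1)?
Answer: -131324/5 ≈ -26265.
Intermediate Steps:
O(V) = -⅔ + 1/V (O(V) = -⅔ + (3/V)/3 = -⅔ + 1/V)
F(d, X) = 2*X*d (F(d, X) = X*d + X*d = 2*X*d)
-208 + F(6, 11)*(-196 + (O(5)*3)*1) = -208 + (2*11*6)*(-196 + ((-⅔ + 1/5)*3)*1) = -208 + 132*(-196 + ((-⅔ + ⅕)*3)*1) = -208 + 132*(-196 - 7/15*3*1) = -208 + 132*(-196 - 7/5*1) = -208 + 132*(-196 - 7/5) = -208 + 132*(-987/5) = -208 - 130284/5 = -131324/5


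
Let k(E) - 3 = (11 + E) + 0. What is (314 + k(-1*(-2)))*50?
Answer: 16500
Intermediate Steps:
k(E) = 14 + E (k(E) = 3 + ((11 + E) + 0) = 3 + (11 + E) = 14 + E)
(314 + k(-1*(-2)))*50 = (314 + (14 - 1*(-2)))*50 = (314 + (14 + 2))*50 = (314 + 16)*50 = 330*50 = 16500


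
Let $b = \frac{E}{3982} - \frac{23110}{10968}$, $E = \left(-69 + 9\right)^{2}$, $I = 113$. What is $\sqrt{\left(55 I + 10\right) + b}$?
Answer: $\frac{\sqrt{185495270890581795}}{5459322} \approx 78.891$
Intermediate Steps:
$E = 3600$ ($E = \left(-60\right)^{2} = 3600$)
$b = - \frac{13134805}{10918644}$ ($b = \frac{3600}{3982} - \frac{23110}{10968} = 3600 \cdot \frac{1}{3982} - \frac{11555}{5484} = \frac{1800}{1991} - \frac{11555}{5484} = - \frac{13134805}{10918644} \approx -1.203$)
$\sqrt{\left(55 I + 10\right) + b} = \sqrt{\left(55 \cdot 113 + 10\right) - \frac{13134805}{10918644}} = \sqrt{\left(6215 + 10\right) - \frac{13134805}{10918644}} = \sqrt{6225 - \frac{13134805}{10918644}} = \sqrt{\frac{67955424095}{10918644}} = \frac{\sqrt{185495270890581795}}{5459322}$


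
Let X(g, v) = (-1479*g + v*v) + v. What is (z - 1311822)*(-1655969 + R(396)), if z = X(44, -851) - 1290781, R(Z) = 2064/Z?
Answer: 106251367718845/33 ≈ 3.2197e+12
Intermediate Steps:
X(g, v) = v + v**2 - 1479*g (X(g, v) = (-1479*g + v**2) + v = (v**2 - 1479*g) + v = v + v**2 - 1479*g)
z = -632507 (z = (-851 + (-851)**2 - 1479*44) - 1290781 = (-851 + 724201 - 65076) - 1290781 = 658274 - 1290781 = -632507)
(z - 1311822)*(-1655969 + R(396)) = (-632507 - 1311822)*(-1655969 + 2064/396) = -1944329*(-1655969 + 2064*(1/396)) = -1944329*(-1655969 + 172/33) = -1944329*(-54646805/33) = 106251367718845/33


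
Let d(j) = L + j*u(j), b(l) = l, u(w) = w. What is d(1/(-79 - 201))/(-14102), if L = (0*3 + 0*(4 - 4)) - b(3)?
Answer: 235199/1105596800 ≈ 0.00021273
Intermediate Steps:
L = -3 (L = (0*3 + 0*(4 - 4)) - 1*3 = (0 + 0*0) - 3 = (0 + 0) - 3 = 0 - 3 = -3)
d(j) = -3 + j² (d(j) = -3 + j*j = -3 + j²)
d(1/(-79 - 201))/(-14102) = (-3 + (1/(-79 - 201))²)/(-14102) = (-3 + (1/(-280))²)*(-1/14102) = (-3 + (-1/280)²)*(-1/14102) = (-3 + 1/78400)*(-1/14102) = -235199/78400*(-1/14102) = 235199/1105596800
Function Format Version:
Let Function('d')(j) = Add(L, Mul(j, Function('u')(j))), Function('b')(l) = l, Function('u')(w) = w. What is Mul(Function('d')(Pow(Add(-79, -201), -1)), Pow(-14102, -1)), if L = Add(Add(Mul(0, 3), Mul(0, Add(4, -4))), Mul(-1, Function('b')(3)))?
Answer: Rational(235199, 1105596800) ≈ 0.00021273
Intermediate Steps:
L = -3 (L = Add(Add(Mul(0, 3), Mul(0, Add(4, -4))), Mul(-1, 3)) = Add(Add(0, Mul(0, 0)), -3) = Add(Add(0, 0), -3) = Add(0, -3) = -3)
Function('d')(j) = Add(-3, Pow(j, 2)) (Function('d')(j) = Add(-3, Mul(j, j)) = Add(-3, Pow(j, 2)))
Mul(Function('d')(Pow(Add(-79, -201), -1)), Pow(-14102, -1)) = Mul(Add(-3, Pow(Pow(Add(-79, -201), -1), 2)), Pow(-14102, -1)) = Mul(Add(-3, Pow(Pow(-280, -1), 2)), Rational(-1, 14102)) = Mul(Add(-3, Pow(Rational(-1, 280), 2)), Rational(-1, 14102)) = Mul(Add(-3, Rational(1, 78400)), Rational(-1, 14102)) = Mul(Rational(-235199, 78400), Rational(-1, 14102)) = Rational(235199, 1105596800)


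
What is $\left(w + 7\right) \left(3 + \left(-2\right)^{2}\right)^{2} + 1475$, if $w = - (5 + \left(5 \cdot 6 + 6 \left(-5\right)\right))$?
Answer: $1573$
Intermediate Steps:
$w = -5$ ($w = - (5 + \left(30 - 30\right)) = - (5 + 0) = \left(-1\right) 5 = -5$)
$\left(w + 7\right) \left(3 + \left(-2\right)^{2}\right)^{2} + 1475 = \left(-5 + 7\right) \left(3 + \left(-2\right)^{2}\right)^{2} + 1475 = 2 \left(3 + 4\right)^{2} + 1475 = 2 \cdot 7^{2} + 1475 = 2 \cdot 49 + 1475 = 98 + 1475 = 1573$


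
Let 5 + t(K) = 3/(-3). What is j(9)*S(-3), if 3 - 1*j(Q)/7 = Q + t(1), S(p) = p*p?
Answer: 0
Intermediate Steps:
t(K) = -6 (t(K) = -5 + 3/(-3) = -5 + 3*(-⅓) = -5 - 1 = -6)
S(p) = p²
j(Q) = 63 - 7*Q (j(Q) = 21 - 7*(Q - 6) = 21 - 7*(-6 + Q) = 21 + (42 - 7*Q) = 63 - 7*Q)
j(9)*S(-3) = (63 - 7*9)*(-3)² = (63 - 63)*9 = 0*9 = 0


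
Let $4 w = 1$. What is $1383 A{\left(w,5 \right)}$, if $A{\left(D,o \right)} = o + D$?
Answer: $\frac{29043}{4} \approx 7260.8$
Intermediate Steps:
$w = \frac{1}{4}$ ($w = \frac{1}{4} \cdot 1 = \frac{1}{4} \approx 0.25$)
$A{\left(D,o \right)} = D + o$
$1383 A{\left(w,5 \right)} = 1383 \left(\frac{1}{4} + 5\right) = 1383 \cdot \frac{21}{4} = \frac{29043}{4}$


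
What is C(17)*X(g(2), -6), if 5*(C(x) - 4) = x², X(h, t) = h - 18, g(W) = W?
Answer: -4944/5 ≈ -988.80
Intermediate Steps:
X(h, t) = -18 + h
C(x) = 4 + x²/5
C(17)*X(g(2), -6) = (4 + (⅕)*17²)*(-18 + 2) = (4 + (⅕)*289)*(-16) = (4 + 289/5)*(-16) = (309/5)*(-16) = -4944/5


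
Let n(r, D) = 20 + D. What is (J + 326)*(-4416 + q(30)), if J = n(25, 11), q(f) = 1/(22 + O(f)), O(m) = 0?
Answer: -34682907/22 ≈ -1.5765e+6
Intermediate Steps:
q(f) = 1/22 (q(f) = 1/(22 + 0) = 1/22)
J = 31 (J = 20 + 11 = 31)
(J + 326)*(-4416 + q(30)) = (31 + 326)*(-4416 + 1/22) = 357*(-97151/22) = -34682907/22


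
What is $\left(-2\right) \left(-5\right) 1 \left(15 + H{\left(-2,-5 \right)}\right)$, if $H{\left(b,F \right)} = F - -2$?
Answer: $120$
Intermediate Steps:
$H{\left(b,F \right)} = 2 + F$ ($H{\left(b,F \right)} = F + 2 = 2 + F$)
$\left(-2\right) \left(-5\right) 1 \left(15 + H{\left(-2,-5 \right)}\right) = \left(-2\right) \left(-5\right) 1 \left(15 + \left(2 - 5\right)\right) = 10 \cdot 1 \left(15 - 3\right) = 10 \cdot 12 = 120$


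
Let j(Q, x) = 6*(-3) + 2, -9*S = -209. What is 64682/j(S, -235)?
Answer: -32341/8 ≈ -4042.6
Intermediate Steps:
S = 209/9 (S = -⅑*(-209) = 209/9 ≈ 23.222)
j(Q, x) = -16 (j(Q, x) = -18 + 2 = -16)
64682/j(S, -235) = 64682/(-16) = 64682*(-1/16) = -32341/8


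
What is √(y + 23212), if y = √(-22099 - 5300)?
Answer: √(23212 + I*√27399) ≈ 152.36 + 0.5432*I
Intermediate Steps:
y = I*√27399 (y = √(-27399) = I*√27399 ≈ 165.53*I)
√(y + 23212) = √(I*√27399 + 23212) = √(23212 + I*√27399)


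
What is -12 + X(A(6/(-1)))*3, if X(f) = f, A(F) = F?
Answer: -30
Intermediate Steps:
-12 + X(A(6/(-1)))*3 = -12 + (6/(-1))*3 = -12 + (6*(-1))*3 = -12 - 6*3 = -12 - 18 = -30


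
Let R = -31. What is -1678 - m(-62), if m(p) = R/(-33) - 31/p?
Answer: -110843/66 ≈ -1679.4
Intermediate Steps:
m(p) = 31/33 - 31/p (m(p) = -31/(-33) - 31/p = -31*(-1/33) - 31/p = 31/33 - 31/p)
-1678 - m(-62) = -1678 - (31/33 - 31/(-62)) = -1678 - (31/33 - 31*(-1/62)) = -1678 - (31/33 + ½) = -1678 - 1*95/66 = -1678 - 95/66 = -110843/66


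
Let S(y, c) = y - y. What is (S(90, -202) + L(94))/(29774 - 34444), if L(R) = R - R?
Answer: 0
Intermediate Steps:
S(y, c) = 0
L(R) = 0
(S(90, -202) + L(94))/(29774 - 34444) = (0 + 0)/(29774 - 34444) = 0/(-4670) = 0*(-1/4670) = 0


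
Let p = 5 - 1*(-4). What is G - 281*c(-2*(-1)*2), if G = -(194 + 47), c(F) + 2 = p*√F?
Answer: -4737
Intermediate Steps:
p = 9 (p = 5 + 4 = 9)
c(F) = -2 + 9*√F
G = -241 (G = -1*241 = -241)
G - 281*c(-2*(-1)*2) = -241 - 281*(-2 + 9*√(-2*(-1)*2)) = -241 - 281*(-2 + 9*√(2*2)) = -241 - 281*(-2 + 9*√4) = -241 - 281*(-2 + 9*2) = -241 - 281*(-2 + 18) = -241 - 281*16 = -241 - 4496 = -4737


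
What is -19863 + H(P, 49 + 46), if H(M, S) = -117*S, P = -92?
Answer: -30978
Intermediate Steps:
-19863 + H(P, 49 + 46) = -19863 - 117*(49 + 46) = -19863 - 117*95 = -19863 - 11115 = -30978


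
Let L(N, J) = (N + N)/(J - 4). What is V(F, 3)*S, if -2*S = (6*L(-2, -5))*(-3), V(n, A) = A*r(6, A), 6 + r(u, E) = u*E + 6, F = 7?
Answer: 216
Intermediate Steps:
r(u, E) = E*u (r(u, E) = -6 + (u*E + 6) = -6 + (E*u + 6) = -6 + (6 + E*u) = E*u)
V(n, A) = 6*A**2 (V(n, A) = A*(A*6) = A*(6*A) = 6*A**2)
L(N, J) = 2*N/(-4 + J) (L(N, J) = (2*N)/(-4 + J) = 2*N/(-4 + J))
S = 4 (S = -6*(2*(-2)/(-4 - 5))*(-3)/2 = -6*(2*(-2)/(-9))*(-3)/2 = -6*(2*(-2)*(-1/9))*(-3)/2 = -6*(4/9)*(-3)/2 = -4*(-3)/3 = -1/2*(-8) = 4)
V(F, 3)*S = (6*3**2)*4 = (6*9)*4 = 54*4 = 216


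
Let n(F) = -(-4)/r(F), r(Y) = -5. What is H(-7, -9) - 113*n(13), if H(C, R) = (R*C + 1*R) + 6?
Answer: 752/5 ≈ 150.40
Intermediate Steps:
H(C, R) = 6 + R + C*R (H(C, R) = (C*R + R) + 6 = (R + C*R) + 6 = 6 + R + C*R)
n(F) = -⅘ (n(F) = -(-4)/(-5) = -(-4)*(-1)/5 = -1*⅘ = -⅘)
H(-7, -9) - 113*n(13) = (6 - 9 - 7*(-9)) - 113*(-⅘) = (6 - 9 + 63) + 452/5 = 60 + 452/5 = 752/5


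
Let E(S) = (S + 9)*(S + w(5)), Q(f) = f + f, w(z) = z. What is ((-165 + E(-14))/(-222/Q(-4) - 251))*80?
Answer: 38400/893 ≈ 43.001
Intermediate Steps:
Q(f) = 2*f
E(S) = (5 + S)*(9 + S) (E(S) = (S + 9)*(S + 5) = (9 + S)*(5 + S) = (5 + S)*(9 + S))
((-165 + E(-14))/(-222/Q(-4) - 251))*80 = ((-165 + (45 + (-14)² + 14*(-14)))/(-222/(2*(-4)) - 251))*80 = ((-165 + (45 + 196 - 196))/(-222/(-8) - 251))*80 = ((-165 + 45)/(-222*(-⅛) - 251))*80 = -120/(111/4 - 251)*80 = -120/(-893/4)*80 = -120*(-4/893)*80 = (480/893)*80 = 38400/893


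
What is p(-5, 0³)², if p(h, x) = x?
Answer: 0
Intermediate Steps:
p(-5, 0³)² = (0³)² = 0² = 0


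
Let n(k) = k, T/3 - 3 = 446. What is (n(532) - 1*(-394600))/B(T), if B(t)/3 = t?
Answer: 395132/4041 ≈ 97.781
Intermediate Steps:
T = 1347 (T = 9 + 3*446 = 9 + 1338 = 1347)
B(t) = 3*t
(n(532) - 1*(-394600))/B(T) = (532 - 1*(-394600))/((3*1347)) = (532 + 394600)/4041 = 395132*(1/4041) = 395132/4041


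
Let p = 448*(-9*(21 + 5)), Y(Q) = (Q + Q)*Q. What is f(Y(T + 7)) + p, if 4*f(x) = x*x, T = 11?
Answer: 144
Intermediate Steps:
Y(Q) = 2*Q**2 (Y(Q) = (2*Q)*Q = 2*Q**2)
p = -104832 (p = 448*(-9*26) = 448*(-234) = -104832)
f(x) = x**2/4 (f(x) = (x*x)/4 = x**2/4)
f(Y(T + 7)) + p = (2*(11 + 7)**2)**2/4 - 104832 = (2*18**2)**2/4 - 104832 = (2*324)**2/4 - 104832 = (1/4)*648**2 - 104832 = (1/4)*419904 - 104832 = 104976 - 104832 = 144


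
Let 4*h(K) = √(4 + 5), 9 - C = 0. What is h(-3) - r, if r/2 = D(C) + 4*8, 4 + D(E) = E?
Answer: -293/4 ≈ -73.250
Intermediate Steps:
C = 9 (C = 9 - 1*0 = 9 + 0 = 9)
D(E) = -4 + E
h(K) = ¾ (h(K) = √(4 + 5)/4 = √9/4 = (¼)*3 = ¾)
r = 74 (r = 2*((-4 + 9) + 4*8) = 2*(5 + 32) = 2*37 = 74)
h(-3) - r = ¾ - 1*74 = ¾ - 74 = -293/4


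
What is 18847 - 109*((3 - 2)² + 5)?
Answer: 18193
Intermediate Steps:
18847 - 109*((3 - 2)² + 5) = 18847 - 109*(1² + 5) = 18847 - 109*(1 + 5) = 18847 - 109*6 = 18847 - 654 = 18193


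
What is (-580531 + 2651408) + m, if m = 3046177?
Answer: 5117054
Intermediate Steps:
(-580531 + 2651408) + m = (-580531 + 2651408) + 3046177 = 2070877 + 3046177 = 5117054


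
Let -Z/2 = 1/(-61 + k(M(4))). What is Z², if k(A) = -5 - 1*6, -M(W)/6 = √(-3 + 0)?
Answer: 1/1296 ≈ 0.00077160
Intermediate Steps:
M(W) = -6*I*√3 (M(W) = -6*√(-3 + 0) = -6*I*√3)
k(A) = -11 (k(A) = -5 - 6 = -11)
Z = 1/36 (Z = -2/(-61 - 11) = -2/(-72) = -2*(-1/72) = 1/36 ≈ 0.027778)
Z² = (1/36)² = 1/1296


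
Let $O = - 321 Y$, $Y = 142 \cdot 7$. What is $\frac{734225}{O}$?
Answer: $- \frac{734225}{319074} \approx -2.3011$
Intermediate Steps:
$Y = 994$
$O = -319074$ ($O = \left(-321\right) 994 = -319074$)
$\frac{734225}{O} = \frac{734225}{-319074} = 734225 \left(- \frac{1}{319074}\right) = - \frac{734225}{319074}$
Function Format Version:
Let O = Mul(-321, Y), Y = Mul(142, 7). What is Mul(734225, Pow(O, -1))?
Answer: Rational(-734225, 319074) ≈ -2.3011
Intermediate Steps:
Y = 994
O = -319074 (O = Mul(-321, 994) = -319074)
Mul(734225, Pow(O, -1)) = Mul(734225, Pow(-319074, -1)) = Mul(734225, Rational(-1, 319074)) = Rational(-734225, 319074)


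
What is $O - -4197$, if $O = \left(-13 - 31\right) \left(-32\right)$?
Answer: $5605$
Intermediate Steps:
$O = 1408$ ($O = \left(-44\right) \left(-32\right) = 1408$)
$O - -4197 = 1408 - -4197 = 1408 + 4197 = 5605$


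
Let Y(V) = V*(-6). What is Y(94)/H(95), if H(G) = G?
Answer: -564/95 ≈ -5.9368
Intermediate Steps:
Y(V) = -6*V
Y(94)/H(95) = -6*94/95 = -564*1/95 = -564/95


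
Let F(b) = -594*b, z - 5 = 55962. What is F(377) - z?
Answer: -279905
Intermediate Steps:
z = 55967 (z = 5 + 55962 = 55967)
F(377) - z = -594*377 - 1*55967 = -223938 - 55967 = -279905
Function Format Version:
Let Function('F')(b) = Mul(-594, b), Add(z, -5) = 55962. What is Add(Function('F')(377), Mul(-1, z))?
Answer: -279905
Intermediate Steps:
z = 55967 (z = Add(5, 55962) = 55967)
Add(Function('F')(377), Mul(-1, z)) = Add(Mul(-594, 377), Mul(-1, 55967)) = Add(-223938, -55967) = -279905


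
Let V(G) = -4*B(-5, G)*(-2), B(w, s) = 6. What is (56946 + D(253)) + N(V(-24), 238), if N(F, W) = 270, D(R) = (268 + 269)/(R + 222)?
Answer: 27178137/475 ≈ 57217.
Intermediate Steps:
D(R) = 537/(222 + R)
V(G) = 48 (V(G) = -4*6*(-2) = -24*(-2) = 48)
(56946 + D(253)) + N(V(-24), 238) = (56946 + 537/(222 + 253)) + 270 = (56946 + 537/475) + 270 = 27049887/475 + 270 = 27178137/475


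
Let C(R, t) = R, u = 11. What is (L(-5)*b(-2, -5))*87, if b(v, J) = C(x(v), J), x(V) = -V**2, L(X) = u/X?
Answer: 3828/5 ≈ 765.60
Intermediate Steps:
L(X) = 11/X
b(v, J) = -v**2
(L(-5)*b(-2, -5))*87 = ((11/(-5))*(-1*(-2)**2))*87 = ((11*(-1/5))*(-1*4))*87 = -11/5*(-4)*87 = (44/5)*87 = 3828/5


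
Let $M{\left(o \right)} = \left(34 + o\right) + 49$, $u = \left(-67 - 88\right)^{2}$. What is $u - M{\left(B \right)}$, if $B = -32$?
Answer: $23974$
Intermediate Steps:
$u = 24025$ ($u = \left(-155\right)^{2} = 24025$)
$M{\left(o \right)} = 83 + o$
$u - M{\left(B \right)} = 24025 - \left(83 - 32\right) = 24025 - 51 = 23974$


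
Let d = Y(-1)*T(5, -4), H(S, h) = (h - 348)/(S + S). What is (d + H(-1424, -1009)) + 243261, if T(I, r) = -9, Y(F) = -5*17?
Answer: 694987405/2848 ≈ 2.4403e+5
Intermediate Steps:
Y(F) = -85
H(S, h) = (-348 + h)/(2*S) (H(S, h) = (-348 + h)/((2*S)) = (-348 + h)*(1/(2*S)) = (-348 + h)/(2*S))
d = 765 (d = -85*(-9) = 765)
(d + H(-1424, -1009)) + 243261 = (765 + (½)*(-348 - 1009)/(-1424)) + 243261 = (765 + (½)*(-1/1424)*(-1357)) + 243261 = (765 + 1357/2848) + 243261 = 2180077/2848 + 243261 = 694987405/2848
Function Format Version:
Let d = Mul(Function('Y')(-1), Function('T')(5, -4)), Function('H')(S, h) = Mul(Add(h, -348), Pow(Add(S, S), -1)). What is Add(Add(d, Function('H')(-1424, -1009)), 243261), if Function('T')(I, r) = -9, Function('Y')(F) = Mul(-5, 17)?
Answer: Rational(694987405, 2848) ≈ 2.4403e+5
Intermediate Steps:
Function('Y')(F) = -85
Function('H')(S, h) = Mul(Rational(1, 2), Pow(S, -1), Add(-348, h)) (Function('H')(S, h) = Mul(Add(-348, h), Pow(Mul(2, S), -1)) = Mul(Add(-348, h), Mul(Rational(1, 2), Pow(S, -1))) = Mul(Rational(1, 2), Pow(S, -1), Add(-348, h)))
d = 765 (d = Mul(-85, -9) = 765)
Add(Add(d, Function('H')(-1424, -1009)), 243261) = Add(Add(765, Mul(Rational(1, 2), Pow(-1424, -1), Add(-348, -1009))), 243261) = Add(Add(765, Mul(Rational(1, 2), Rational(-1, 1424), -1357)), 243261) = Add(Add(765, Rational(1357, 2848)), 243261) = Add(Rational(2180077, 2848), 243261) = Rational(694987405, 2848)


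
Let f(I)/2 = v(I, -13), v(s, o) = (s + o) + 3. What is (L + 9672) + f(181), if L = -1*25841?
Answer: -15827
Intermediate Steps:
v(s, o) = 3 + o + s (v(s, o) = (o + s) + 3 = 3 + o + s)
f(I) = -20 + 2*I (f(I) = 2*(3 - 13 + I) = 2*(-10 + I) = -20 + 2*I)
L = -25841
(L + 9672) + f(181) = (-25841 + 9672) + (-20 + 2*181) = -16169 + (-20 + 362) = -16169 + 342 = -15827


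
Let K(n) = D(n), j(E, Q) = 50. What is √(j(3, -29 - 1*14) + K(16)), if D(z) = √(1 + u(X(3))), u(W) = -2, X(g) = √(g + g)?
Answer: √(50 + I) ≈ 7.0714 + 0.07071*I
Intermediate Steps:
X(g) = √2*√g (X(g) = √(2*g) = √2*√g)
D(z) = I (D(z) = √(1 - 2) = √(-1) = I)
K(n) = I
√(j(3, -29 - 1*14) + K(16)) = √(50 + I)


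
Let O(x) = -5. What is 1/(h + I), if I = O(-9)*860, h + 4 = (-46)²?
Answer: -1/2188 ≈ -0.00045704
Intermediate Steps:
h = 2112 (h = -4 + (-46)² = -4 + 2116 = 2112)
I = -4300 (I = -5*860 = -4300)
1/(h + I) = 1/(2112 - 4300) = 1/(-2188) = -1/2188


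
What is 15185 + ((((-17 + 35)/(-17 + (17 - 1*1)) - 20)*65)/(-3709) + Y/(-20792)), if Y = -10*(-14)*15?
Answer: 292768307505/19279382 ≈ 15186.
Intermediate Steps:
Y = 2100 (Y = 140*15 = 2100)
15185 + ((((-17 + 35)/(-17 + (17 - 1*1)) - 20)*65)/(-3709) + Y/(-20792)) = 15185 + ((((-17 + 35)/(-17 + (17 - 1*1)) - 20)*65)/(-3709) + 2100/(-20792)) = 15185 + (((18/(-17 + (17 - 1)) - 20)*65)*(-1/3709) + 2100*(-1/20792)) = 15185 + (((18/(-17 + 16) - 20)*65)*(-1/3709) - 525/5198) = 15185 + (((18/(-1) - 20)*65)*(-1/3709) - 525/5198) = 15185 + (((18*(-1) - 20)*65)*(-1/3709) - 525/5198) = 15185 + (((-18 - 20)*65)*(-1/3709) - 525/5198) = 15185 + (-38*65*(-1/3709) - 525/5198) = 15185 + (-2470*(-1/3709) - 525/5198) = 15185 + (2470/3709 - 525/5198) = 15185 + 10891835/19279382 = 292768307505/19279382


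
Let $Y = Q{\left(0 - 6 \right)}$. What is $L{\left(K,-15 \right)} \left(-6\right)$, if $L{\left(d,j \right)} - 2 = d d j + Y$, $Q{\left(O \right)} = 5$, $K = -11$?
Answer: $10848$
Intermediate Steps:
$Y = 5$
$L{\left(d,j \right)} = 7 + j d^{2}$ ($L{\left(d,j \right)} = 2 + \left(d d j + 5\right) = 2 + \left(d^{2} j + 5\right) = 2 + \left(j d^{2} + 5\right) = 2 + \left(5 + j d^{2}\right) = 7 + j d^{2}$)
$L{\left(K,-15 \right)} \left(-6\right) = \left(7 - 15 \left(-11\right)^{2}\right) \left(-6\right) = \left(7 - 1815\right) \left(-6\right) = \left(-1808\right) \left(-6\right) = 10848$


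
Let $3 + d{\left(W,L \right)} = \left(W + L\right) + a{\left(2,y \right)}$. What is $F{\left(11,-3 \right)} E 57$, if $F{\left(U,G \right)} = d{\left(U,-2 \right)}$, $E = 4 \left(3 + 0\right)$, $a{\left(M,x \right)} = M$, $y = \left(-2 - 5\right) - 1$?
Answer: $5472$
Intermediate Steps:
$y = -8$ ($y = -7 - 1 = -8$)
$E = 12$ ($E = 4 \cdot 3 = 12$)
$d{\left(W,L \right)} = -1 + L + W$ ($d{\left(W,L \right)} = -3 + \left(\left(W + L\right) + 2\right) = -3 + \left(\left(L + W\right) + 2\right) = -3 + \left(2 + L + W\right) = -1 + L + W$)
$F{\left(U,G \right)} = -3 + U$ ($F{\left(U,G \right)} = -1 - 2 + U = -3 + U$)
$F{\left(11,-3 \right)} E 57 = \left(-3 + 11\right) 12 \cdot 57 = 8 \cdot 12 \cdot 57 = 96 \cdot 57 = 5472$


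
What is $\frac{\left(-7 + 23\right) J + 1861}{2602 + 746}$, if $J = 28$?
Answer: $\frac{2309}{3348} \approx 0.68967$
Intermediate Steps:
$\frac{\left(-7 + 23\right) J + 1861}{2602 + 746} = \frac{\left(-7 + 23\right) 28 + 1861}{2602 + 746} = \frac{16 \cdot 28 + 1861}{3348} = \left(448 + 1861\right) \frac{1}{3348} = 2309 \cdot \frac{1}{3348} = \frac{2309}{3348}$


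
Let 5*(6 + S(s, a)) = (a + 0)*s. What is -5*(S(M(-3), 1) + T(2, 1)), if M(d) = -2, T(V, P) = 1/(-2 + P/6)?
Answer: 382/11 ≈ 34.727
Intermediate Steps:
T(V, P) = 1/(-2 + P/6) (T(V, P) = 1/(-2 + P*(⅙)) = 1/(-2 + P/6))
S(s, a) = -6 + a*s/5 (S(s, a) = -6 + ((a + 0)*s)/5 = -6 + (a*s)/5 = -6 + a*s/5)
-5*(S(M(-3), 1) + T(2, 1)) = -5*((-6 + (⅕)*1*(-2)) + 6/(-12 + 1)) = -5*((-6 - ⅖) + 6/(-11)) = -5*(-32/5 + 6*(-1/11)) = -5*(-32/5 - 6/11) = -5*(-382/55) = 382/11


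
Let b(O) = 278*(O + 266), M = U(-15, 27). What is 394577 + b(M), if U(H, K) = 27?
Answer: 476031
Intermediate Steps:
M = 27
b(O) = 73948 + 278*O (b(O) = 278*(266 + O) = 73948 + 278*O)
394577 + b(M) = 394577 + (73948 + 278*27) = 394577 + (73948 + 7506) = 394577 + 81454 = 476031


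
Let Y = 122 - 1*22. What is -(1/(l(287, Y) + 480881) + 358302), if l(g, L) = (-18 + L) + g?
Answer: -172432837501/481250 ≈ -3.5830e+5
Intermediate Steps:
Y = 100 (Y = 122 - 22 = 100)
l(g, L) = -18 + L + g
-(1/(l(287, Y) + 480881) + 358302) = -(1/((-18 + 100 + 287) + 480881) + 358302) = -(1/(369 + 480881) + 358302) = -(1/481250 + 358302) = -1*172432837501/481250 = -172432837501/481250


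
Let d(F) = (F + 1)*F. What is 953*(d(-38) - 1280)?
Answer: 120078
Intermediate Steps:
d(F) = F*(1 + F) (d(F) = (1 + F)*F = F*(1 + F))
953*(d(-38) - 1280) = 953*(-38*(1 - 38) - 1280) = 953*(-38*(-37) - 1280) = 953*(1406 - 1280) = 953*126 = 120078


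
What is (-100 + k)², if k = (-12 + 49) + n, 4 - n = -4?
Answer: 3025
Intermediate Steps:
n = 8 (n = 4 - 1*(-4) = 4 + 4 = 8)
k = 45 (k = (-12 + 49) + 8 = 37 + 8 = 45)
(-100 + k)² = (-100 + 45)² = (-55)² = 3025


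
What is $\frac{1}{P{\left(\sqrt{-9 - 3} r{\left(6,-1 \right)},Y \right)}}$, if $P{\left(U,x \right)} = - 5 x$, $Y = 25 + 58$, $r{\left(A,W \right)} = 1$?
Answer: $- \frac{1}{415} \approx -0.0024096$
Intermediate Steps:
$Y = 83$
$\frac{1}{P{\left(\sqrt{-9 - 3} r{\left(6,-1 \right)},Y \right)}} = \frac{1}{\left(-5\right) 83} = \frac{1}{-415} = - \frac{1}{415}$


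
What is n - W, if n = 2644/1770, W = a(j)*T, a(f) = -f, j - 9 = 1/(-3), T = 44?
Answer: 112934/295 ≈ 382.83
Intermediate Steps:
j = 26/3 (j = 9 + 1/(-3) = 9 + 1*(-⅓) = 9 - ⅓ = 26/3 ≈ 8.6667)
W = -1144/3 (W = -1*26/3*44 = -26/3*44 = -1144/3 ≈ -381.33)
n = 1322/885 (n = 2644*(1/1770) = 1322/885 ≈ 1.4938)
n - W = 1322/885 - 1*(-1144/3) = 1322/885 + 1144/3 = 112934/295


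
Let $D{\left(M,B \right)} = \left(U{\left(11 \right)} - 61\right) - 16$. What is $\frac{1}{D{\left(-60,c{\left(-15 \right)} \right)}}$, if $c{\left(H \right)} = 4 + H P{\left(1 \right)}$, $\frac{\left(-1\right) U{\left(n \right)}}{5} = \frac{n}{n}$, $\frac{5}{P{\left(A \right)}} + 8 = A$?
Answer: $- \frac{1}{82} \approx -0.012195$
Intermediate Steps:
$P{\left(A \right)} = \frac{5}{-8 + A}$
$U{\left(n \right)} = -5$ ($U{\left(n \right)} = - 5 \frac{n}{n} = \left(-5\right) 1 = -5$)
$c{\left(H \right)} = 4 - \frac{5 H}{7}$ ($c{\left(H \right)} = 4 + H \frac{5}{-8 + 1} = 4 + H \frac{5}{-7} = 4 + H 5 \left(- \frac{1}{7}\right) = 4 + H \left(- \frac{5}{7}\right) = 4 - \frac{5 H}{7}$)
$D{\left(M,B \right)} = -82$ ($D{\left(M,B \right)} = \left(-5 - 61\right) - 16 = -66 - 16 = -82$)
$\frac{1}{D{\left(-60,c{\left(-15 \right)} \right)}} = \frac{1}{-82} = - \frac{1}{82}$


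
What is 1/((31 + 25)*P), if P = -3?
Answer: -1/168 ≈ -0.0059524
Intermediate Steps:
1/((31 + 25)*P) = 1/((31 + 25)*(-3)) = 1/(56*(-3)) = 1/(-168) = -1/168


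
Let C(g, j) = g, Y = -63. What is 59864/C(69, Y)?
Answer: 59864/69 ≈ 867.59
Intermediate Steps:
59864/C(69, Y) = 59864/69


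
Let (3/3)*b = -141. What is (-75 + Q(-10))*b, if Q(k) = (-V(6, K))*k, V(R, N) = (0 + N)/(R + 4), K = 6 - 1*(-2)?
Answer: 9447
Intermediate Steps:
K = 8 (K = 6 + 2 = 8)
b = -141
V(R, N) = N/(4 + R)
Q(k) = -4*k/5 (Q(k) = (-8/(4 + 6))*k = (-8/10)*k = (-1*⅘)*k = -4*k/5)
(-75 + Q(-10))*b = (-75 - ⅘*(-10))*(-141) = (-75 + 8)*(-141) = -67*(-141) = 9447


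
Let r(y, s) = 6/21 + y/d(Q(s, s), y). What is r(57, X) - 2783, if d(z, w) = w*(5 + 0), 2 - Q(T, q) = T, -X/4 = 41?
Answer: -97388/35 ≈ -2782.5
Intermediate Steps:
X = -164 (X = -4*41 = -164)
Q(T, q) = 2 - T
d(z, w) = 5*w (d(z, w) = w*5 = 5*w)
r(y, s) = 17/35 (r(y, s) = 6/21 + y/((5*y)) = 6*(1/21) + y*(1/(5*y)) = 2/7 + ⅕ = 17/35)
r(57, X) - 2783 = 17/35 - 2783 = -97388/35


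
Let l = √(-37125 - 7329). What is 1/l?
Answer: -I*√44454/44454 ≈ -0.0047429*I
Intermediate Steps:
l = I*√44454 (l = √(-44454) = I*√44454 ≈ 210.84*I)
1/l = 1/(I*√44454) = -I*√44454/44454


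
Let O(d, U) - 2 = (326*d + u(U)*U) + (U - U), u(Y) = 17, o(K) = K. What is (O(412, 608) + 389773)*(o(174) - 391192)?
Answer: -208969012614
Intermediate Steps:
O(d, U) = 2 + 17*U + 326*d (O(d, U) = 2 + ((326*d + 17*U) + (U - U)) = 2 + ((17*U + 326*d) + 0) = 2 + (17*U + 326*d) = 2 + 17*U + 326*d)
(O(412, 608) + 389773)*(o(174) - 391192) = ((2 + 17*608 + 326*412) + 389773)*(174 - 391192) = ((2 + 10336 + 134312) + 389773)*(-391018) = (144650 + 389773)*(-391018) = 534423*(-391018) = -208969012614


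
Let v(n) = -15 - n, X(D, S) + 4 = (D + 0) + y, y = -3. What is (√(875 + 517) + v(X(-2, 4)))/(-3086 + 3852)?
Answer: -3/383 + 2*√87/383 ≈ 0.040874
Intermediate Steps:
X(D, S) = -7 + D (X(D, S) = -4 + ((D + 0) - 3) = -4 + (D - 3) = -4 + (-3 + D) = -7 + D)
(√(875 + 517) + v(X(-2, 4)))/(-3086 + 3852) = (√(875 + 517) + (-15 - (-7 - 2)))/(-3086 + 3852) = (√1392 + (-15 - 1*(-9)))/766 = (4*√87 + (-15 + 9))*(1/766) = (4*√87 - 6)*(1/766) = (-6 + 4*√87)*(1/766) = -3/383 + 2*√87/383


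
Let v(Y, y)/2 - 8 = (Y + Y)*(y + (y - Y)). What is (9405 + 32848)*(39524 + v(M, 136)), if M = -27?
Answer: 306249744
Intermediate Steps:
v(Y, y) = 16 + 4*Y*(-Y + 2*y) (v(Y, y) = 16 + 2*((Y + Y)*(y + (y - Y))) = 16 + 2*((2*Y)*(-Y + 2*y)) = 16 + 2*(2*Y*(-Y + 2*y)) = 16 + 4*Y*(-Y + 2*y))
(9405 + 32848)*(39524 + v(M, 136)) = (9405 + 32848)*(39524 + (16 - 4*(-27)² + 8*(-27)*136)) = 42253*(39524 + (16 - 4*729 - 29376)) = 42253*(39524 + (16 - 2916 - 29376)) = 42253*(39524 - 32276) = 42253*7248 = 306249744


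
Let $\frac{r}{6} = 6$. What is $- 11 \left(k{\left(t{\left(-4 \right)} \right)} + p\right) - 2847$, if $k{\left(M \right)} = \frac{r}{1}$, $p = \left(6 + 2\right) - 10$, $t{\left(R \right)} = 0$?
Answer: $-3221$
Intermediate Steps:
$r = 36$ ($r = 6 \cdot 6 = 36$)
$p = -2$ ($p = 8 - 10 = -2$)
$k{\left(M \right)} = 36$ ($k{\left(M \right)} = \frac{36}{1} = 36 \cdot 1 = 36$)
$- 11 \left(k{\left(t{\left(-4 \right)} \right)} + p\right) - 2847 = - 11 \left(36 - 2\right) - 2847 = \left(-11\right) 34 - 2847 = -374 - 2847 = -3221$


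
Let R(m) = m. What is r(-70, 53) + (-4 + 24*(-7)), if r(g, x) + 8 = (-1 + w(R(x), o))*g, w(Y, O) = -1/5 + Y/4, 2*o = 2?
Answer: -2047/2 ≈ -1023.5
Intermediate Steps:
o = 1 (o = (½)*2 = 1)
w(Y, O) = -⅕ + Y/4 (w(Y, O) = -1*⅕ + Y*(¼) = -⅕ + Y/4)
r(g, x) = -8 + g*(-6/5 + x/4) (r(g, x) = -8 + (-1 + (-⅕ + x/4))*g = -8 + (-6/5 + x/4)*g = -8 + g*(-6/5 + x/4))
r(-70, 53) + (-4 + 24*(-7)) = (-8 - 6/5*(-70) + (¼)*(-70)*53) + (-4 + 24*(-7)) = (-8 + 84 - 1855/2) + (-4 - 168) = -1703/2 - 172 = -2047/2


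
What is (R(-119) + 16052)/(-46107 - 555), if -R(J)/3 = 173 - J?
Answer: -1084/3333 ≈ -0.32523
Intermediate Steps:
R(J) = -519 + 3*J (R(J) = -3*(173 - J) = -519 + 3*J)
(R(-119) + 16052)/(-46107 - 555) = ((-519 + 3*(-119)) + 16052)/(-46107 - 555) = ((-519 - 357) + 16052)/(-46662) = (-876 + 16052)*(-1/46662) = 15176*(-1/46662) = -1084/3333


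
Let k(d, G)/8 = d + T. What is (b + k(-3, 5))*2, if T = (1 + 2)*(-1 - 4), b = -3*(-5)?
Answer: -258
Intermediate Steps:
b = 15
T = -15 (T = 3*(-5) = -15)
k(d, G) = -120 + 8*d (k(d, G) = 8*(d - 15) = 8*(-15 + d) = -120 + 8*d)
(b + k(-3, 5))*2 = (15 + (-120 + 8*(-3)))*2 = (15 + (-120 - 24))*2 = (15 - 144)*2 = -129*2 = -258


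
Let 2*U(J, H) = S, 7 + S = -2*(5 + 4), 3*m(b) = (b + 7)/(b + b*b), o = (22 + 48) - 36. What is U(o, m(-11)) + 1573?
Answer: 3121/2 ≈ 1560.5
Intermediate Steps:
o = 34 (o = 70 - 36 = 34)
m(b) = (7 + b)/(3*(b + b²)) (m(b) = ((b + 7)/(b + b*b))/3 = ((7 + b)/(b + b²))/3 = (7 + b)/(3*(b + b²)))
S = -25 (S = -7 - 2*(5 + 4) = -7 - 2*9 = -7 - 18 = -25)
U(J, H) = -25/2 (U(J, H) = (½)*(-25) = -25/2)
U(o, m(-11)) + 1573 = -25/2 + 1573 = 3121/2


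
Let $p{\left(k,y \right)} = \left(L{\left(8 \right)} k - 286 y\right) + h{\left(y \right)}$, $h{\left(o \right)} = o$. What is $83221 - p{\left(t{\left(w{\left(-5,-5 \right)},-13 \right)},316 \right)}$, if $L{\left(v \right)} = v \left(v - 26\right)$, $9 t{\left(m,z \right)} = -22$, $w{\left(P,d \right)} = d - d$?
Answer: $172929$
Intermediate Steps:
$w{\left(P,d \right)} = 0$
$t{\left(m,z \right)} = - \frac{22}{9}$ ($t{\left(m,z \right)} = \frac{1}{9} \left(-22\right) = - \frac{22}{9}$)
$L{\left(v \right)} = v \left(-26 + v\right)$
$p{\left(k,y \right)} = - 285 y - 144 k$ ($p{\left(k,y \right)} = \left(8 \left(-26 + 8\right) k - 286 y\right) + y = \left(8 \left(-18\right) k - 286 y\right) + y = \left(- 144 k - 286 y\right) + y = \left(- 286 y - 144 k\right) + y = - 285 y - 144 k$)
$83221 - p{\left(t{\left(w{\left(-5,-5 \right)},-13 \right)},316 \right)} = 83221 - \left(\left(-285\right) 316 - -352\right) = 83221 - \left(-90060 + 352\right) = 83221 - -89708 = 83221 + 89708 = 172929$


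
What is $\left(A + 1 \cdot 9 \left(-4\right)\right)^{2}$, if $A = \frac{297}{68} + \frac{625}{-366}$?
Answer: $\frac{172127903689}{154853136} \approx 1111.6$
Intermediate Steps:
$A = \frac{33101}{12444}$ ($A = 297 \cdot \frac{1}{68} + 625 \left(- \frac{1}{366}\right) = \frac{297}{68} - \frac{625}{366} = \frac{33101}{12444} \approx 2.66$)
$\left(A + 1 \cdot 9 \left(-4\right)\right)^{2} = \left(\frac{33101}{12444} + 1 \cdot 9 \left(-4\right)\right)^{2} = \left(\frac{33101}{12444} + 9 \left(-4\right)\right)^{2} = \left(\frac{33101}{12444} - 36\right)^{2} = \left(- \frac{414883}{12444}\right)^{2} = \frac{172127903689}{154853136}$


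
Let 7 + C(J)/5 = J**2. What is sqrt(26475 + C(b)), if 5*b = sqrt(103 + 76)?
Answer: sqrt(661895)/5 ≈ 162.71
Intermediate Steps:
b = sqrt(179)/5 (b = sqrt(103 + 76)/5 = sqrt(179)/5 ≈ 2.6758)
C(J) = -35 + 5*J**2
sqrt(26475 + C(b)) = sqrt(26475 + (-35 + 5*(sqrt(179)/5)**2)) = sqrt(26475 + (-35 + 5*(179/25))) = sqrt(26475 + (-35 + 179/5)) = sqrt(26475 + 4/5) = sqrt(132379/5) = sqrt(661895)/5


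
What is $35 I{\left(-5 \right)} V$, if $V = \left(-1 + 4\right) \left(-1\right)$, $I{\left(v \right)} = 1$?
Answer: $-105$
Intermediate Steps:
$V = -3$ ($V = 3 \left(-1\right) = -3$)
$35 I{\left(-5 \right)} V = 35 \cdot 1 \left(-3\right) = 35 \left(-3\right) = -105$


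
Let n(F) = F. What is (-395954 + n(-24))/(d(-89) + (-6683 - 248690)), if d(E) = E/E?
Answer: 197989/127686 ≈ 1.5506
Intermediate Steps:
d(E) = 1
(-395954 + n(-24))/(d(-89) + (-6683 - 248690)) = (-395954 - 24)/(1 + (-6683 - 248690)) = -395978/(1 - 255373) = -395978/(-255372) = -395978*(-1/255372) = 197989/127686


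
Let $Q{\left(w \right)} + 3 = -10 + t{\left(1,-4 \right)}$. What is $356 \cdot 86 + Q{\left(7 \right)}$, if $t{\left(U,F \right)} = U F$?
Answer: $30599$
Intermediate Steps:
$t{\left(U,F \right)} = F U$
$Q{\left(w \right)} = -17$ ($Q{\left(w \right)} = -3 - 14 = -17$)
$356 \cdot 86 + Q{\left(7 \right)} = 356 \cdot 86 - 17 = 30616 - 17 = 30599$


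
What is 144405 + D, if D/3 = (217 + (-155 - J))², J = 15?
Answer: 151032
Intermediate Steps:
D = 6627 (D = 3*(217 + (-155 - 1*15))² = 3*(217 + (-155 - 15))² = 3*(217 - 170)² = 3*47² = 3*2209 = 6627)
144405 + D = 144405 + 6627 = 151032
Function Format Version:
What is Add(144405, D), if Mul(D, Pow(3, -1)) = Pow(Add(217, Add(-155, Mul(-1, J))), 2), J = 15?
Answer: 151032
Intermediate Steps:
D = 6627 (D = Mul(3, Pow(Add(217, Add(-155, Mul(-1, 15))), 2)) = Mul(3, Pow(Add(217, Add(-155, -15)), 2)) = Mul(3, Pow(Add(217, -170), 2)) = Mul(3, Pow(47, 2)) = Mul(3, 2209) = 6627)
Add(144405, D) = Add(144405, 6627) = 151032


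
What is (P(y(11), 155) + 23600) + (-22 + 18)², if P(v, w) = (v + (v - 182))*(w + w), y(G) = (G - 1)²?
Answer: 29196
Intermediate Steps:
y(G) = (-1 + G)²
P(v, w) = 2*w*(-182 + 2*v) (P(v, w) = (v + (-182 + v))*(2*w) = (-182 + 2*v)*(2*w) = 2*w*(-182 + 2*v))
(P(y(11), 155) + 23600) + (-22 + 18)² = (4*155*(-91 + (-1 + 11)²) + 23600) + (-22 + 18)² = (4*155*(-91 + 10²) + 23600) + (-4)² = (4*155*(-91 + 100) + 23600) + 16 = (4*155*9 + 23600) + 16 = (5580 + 23600) + 16 = 29180 + 16 = 29196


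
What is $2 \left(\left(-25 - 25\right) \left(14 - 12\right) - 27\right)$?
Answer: $-254$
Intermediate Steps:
$2 \left(\left(-25 - 25\right) \left(14 - 12\right) - 27\right) = 2 \left(\left(-50\right) 2 - 27\right) = 2 \left(-100 - 27\right) = 2 \left(-127\right) = -254$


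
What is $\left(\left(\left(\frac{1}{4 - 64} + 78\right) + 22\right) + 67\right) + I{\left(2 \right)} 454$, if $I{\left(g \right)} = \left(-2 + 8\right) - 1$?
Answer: $\frac{146219}{60} \approx 2437.0$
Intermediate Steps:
$I{\left(g \right)} = 5$ ($I{\left(g \right)} = 6 - 1 = 5$)
$\left(\left(\left(\frac{1}{4 - 64} + 78\right) + 22\right) + 67\right) + I{\left(2 \right)} 454 = \left(\left(\left(\frac{1}{4 - 64} + 78\right) + 22\right) + 67\right) + 5 \cdot 454 = \left(\left(\left(\frac{1}{-60} + 78\right) + 22\right) + 67\right) + 2270 = \left(\left(\left(- \frac{1}{60} + 78\right) + 22\right) + 67\right) + 2270 = \left(\left(\frac{4679}{60} + 22\right) + 67\right) + 2270 = \left(\frac{5999}{60} + 67\right) + 2270 = \frac{10019}{60} + 2270 = \frac{146219}{60}$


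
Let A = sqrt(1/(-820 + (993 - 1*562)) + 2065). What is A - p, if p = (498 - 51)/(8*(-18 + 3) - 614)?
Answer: 447/734 + 2*sqrt(78119369)/389 ≈ 46.051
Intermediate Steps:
A = 2*sqrt(78119369)/389 (A = sqrt(1/(-820 + (993 - 562)) + 2065) = sqrt(1/(-820 + 431) + 2065) = sqrt(1/(-389) + 2065) = sqrt(-1/389 + 2065) = sqrt(803284/389) = 2*sqrt(78119369)/389 ≈ 45.442)
p = -447/734 (p = 447/(8*(-15) - 614) = 447/(-120 - 614) = 447/(-734) = 447*(-1/734) = -447/734 ≈ -0.60899)
A - p = 2*sqrt(78119369)/389 - 1*(-447/734) = 2*sqrt(78119369)/389 + 447/734 = 447/734 + 2*sqrt(78119369)/389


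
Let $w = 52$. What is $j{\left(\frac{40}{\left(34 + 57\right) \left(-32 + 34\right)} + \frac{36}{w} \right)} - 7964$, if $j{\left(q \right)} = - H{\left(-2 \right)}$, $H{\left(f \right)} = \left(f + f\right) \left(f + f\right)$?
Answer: $-7980$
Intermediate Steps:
$H{\left(f \right)} = 4 f^{2}$ ($H{\left(f \right)} = 2 f 2 f = 4 f^{2}$)
$j{\left(q \right)} = -16$ ($j{\left(q \right)} = - 4 \left(-2\right)^{2} = - 4 \cdot 4 = \left(-1\right) 16 = -16$)
$j{\left(\frac{40}{\left(34 + 57\right) \left(-32 + 34\right)} + \frac{36}{w} \right)} - 7964 = -16 - 7964 = -7980$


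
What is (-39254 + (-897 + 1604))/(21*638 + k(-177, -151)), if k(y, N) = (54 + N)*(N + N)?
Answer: -38547/42692 ≈ -0.90291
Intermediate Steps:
k(y, N) = 2*N*(54 + N) (k(y, N) = (54 + N)*(2*N) = 2*N*(54 + N))
(-39254 + (-897 + 1604))/(21*638 + k(-177, -151)) = (-39254 + (-897 + 1604))/(21*638 + 2*(-151)*(54 - 151)) = (-39254 + 707)/(13398 + 2*(-151)*(-97)) = -38547/(13398 + 29294) = -38547/42692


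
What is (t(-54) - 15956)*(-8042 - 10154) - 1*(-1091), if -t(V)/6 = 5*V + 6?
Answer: 261514003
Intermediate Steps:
t(V) = -36 - 30*V (t(V) = -6*(5*V + 6) = -6*(6 + 5*V) = -36 - 30*V)
(t(-54) - 15956)*(-8042 - 10154) - 1*(-1091) = ((-36 - 30*(-54)) - 15956)*(-8042 - 10154) - 1*(-1091) = ((-36 + 1620) - 15956)*(-18196) + 1091 = (1584 - 15956)*(-18196) + 1091 = -14372*(-18196) + 1091 = 261512912 + 1091 = 261514003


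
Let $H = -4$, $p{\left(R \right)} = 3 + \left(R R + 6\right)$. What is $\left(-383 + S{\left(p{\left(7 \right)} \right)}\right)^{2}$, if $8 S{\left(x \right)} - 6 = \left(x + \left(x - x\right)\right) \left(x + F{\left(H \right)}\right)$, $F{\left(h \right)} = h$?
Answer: $\frac{1369}{16} \approx 85.563$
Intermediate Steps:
$p{\left(R \right)} = 9 + R^{2}$ ($p{\left(R \right)} = 3 + \left(R^{2} + 6\right) = 3 + \left(6 + R^{2}\right) = 9 + R^{2}$)
$S{\left(x \right)} = \frac{3}{4} + \frac{x \left(-4 + x\right)}{8}$ ($S{\left(x \right)} = \frac{3}{4} + \frac{\left(x + \left(x - x\right)\right) \left(x - 4\right)}{8} = \frac{3}{4} + \frac{\left(x + 0\right) \left(-4 + x\right)}{8} = \frac{3}{4} + \frac{x \left(-4 + x\right)}{8}$)
$\left(-383 + S{\left(p{\left(7 \right)} \right)}\right)^{2} = \left(-383 + \left(\frac{3}{4} - \frac{9 + 7^{2}}{2} + \frac{\left(9 + 7^{2}\right)^{2}}{8}\right)\right)^{2} = \left(-383 + \left(\frac{3}{4} - \frac{9 + 49}{2} + \frac{\left(9 + 49\right)^{2}}{8}\right)\right)^{2} = \left(-383 + \left(\frac{3}{4} - 29 + \frac{58^{2}}{8}\right)\right)^{2} = \left(-383 + \left(\frac{3}{4} - 29 + \frac{1}{8} \cdot 3364\right)\right)^{2} = \left(-383 + \left(\frac{3}{4} - 29 + \frac{841}{2}\right)\right)^{2} = \left(-383 + \frac{1569}{4}\right)^{2} = \left(\frac{37}{4}\right)^{2} = \frac{1369}{16}$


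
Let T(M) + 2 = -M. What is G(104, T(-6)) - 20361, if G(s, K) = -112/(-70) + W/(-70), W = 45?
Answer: -1425203/70 ≈ -20360.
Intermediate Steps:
T(M) = -2 - M
G(s, K) = 67/70 (G(s, K) = -112/(-70) + 45/(-70) = -112*(-1/70) + 45*(-1/70) = 8/5 - 9/14 = 67/70)
G(104, T(-6)) - 20361 = 67/70 - 20361 = -1425203/70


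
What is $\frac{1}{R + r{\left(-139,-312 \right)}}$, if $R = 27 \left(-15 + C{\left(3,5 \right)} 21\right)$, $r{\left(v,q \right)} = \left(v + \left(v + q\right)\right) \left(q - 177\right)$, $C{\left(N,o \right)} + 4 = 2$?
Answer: $\frac{1}{286971} \approx 3.4847 \cdot 10^{-6}$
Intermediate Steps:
$C{\left(N,o \right)} = -2$ ($C{\left(N,o \right)} = -4 + 2 = -2$)
$r{\left(v,q \right)} = \left(-177 + q\right) \left(q + 2 v\right)$ ($r{\left(v,q \right)} = \left(v + \left(q + v\right)\right) \left(-177 + q\right) = \left(q + 2 v\right) \left(-177 + q\right) = \left(-177 + q\right) \left(q + 2 v\right)$)
$R = -1539$ ($R = 27 \left(-15 - 42\right) = 27 \left(-57\right) = -1539$)
$\frac{1}{R + r{\left(-139,-312 \right)}} = \frac{1}{-1539 + \left(\left(-312\right)^{2} - -49206 - -55224 + 2 \left(-312\right) \left(-139\right)\right)} = \frac{1}{-1539 + \left(97344 + 49206 + 55224 + 86736\right)} = \frac{1}{-1539 + 288510} = \frac{1}{286971}$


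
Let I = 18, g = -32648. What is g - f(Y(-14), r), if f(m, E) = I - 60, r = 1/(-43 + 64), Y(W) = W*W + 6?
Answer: -32606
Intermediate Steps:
Y(W) = 6 + W**2 (Y(W) = W**2 + 6 = 6 + W**2)
r = 1/21 ≈ 0.047619
f(m, E) = -42 (f(m, E) = 18 - 60 = -42)
g - f(Y(-14), r) = -32648 - 1*(-42) = -32648 + 42 = -32606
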